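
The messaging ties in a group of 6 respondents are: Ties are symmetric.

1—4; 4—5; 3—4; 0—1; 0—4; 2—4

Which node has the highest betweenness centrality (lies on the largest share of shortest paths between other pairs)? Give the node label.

Unnormalized betweenness of each node: 0:0, 1:0, 2:0, 3:0, 4:9, 5:0.
4 has the largest value, 9, making it the main broker — the node through which the most shortest paths run.

4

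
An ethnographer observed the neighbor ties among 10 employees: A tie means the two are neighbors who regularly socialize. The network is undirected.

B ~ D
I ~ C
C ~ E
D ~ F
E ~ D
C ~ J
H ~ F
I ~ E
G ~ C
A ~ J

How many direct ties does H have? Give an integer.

H is directly tied to F. That is 1 neighbor, so the degree of H is 1.

1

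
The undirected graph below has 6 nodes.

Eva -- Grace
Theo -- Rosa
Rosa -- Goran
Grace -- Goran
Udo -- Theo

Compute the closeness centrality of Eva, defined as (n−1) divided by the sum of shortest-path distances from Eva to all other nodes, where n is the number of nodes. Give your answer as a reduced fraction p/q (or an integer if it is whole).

1/3

Distances from Eva: Goran:2, Grace:1, Rosa:3, Theo:4, Udo:5. Sum = 15.
n = 6, so closeness = 5/15 = 1/3.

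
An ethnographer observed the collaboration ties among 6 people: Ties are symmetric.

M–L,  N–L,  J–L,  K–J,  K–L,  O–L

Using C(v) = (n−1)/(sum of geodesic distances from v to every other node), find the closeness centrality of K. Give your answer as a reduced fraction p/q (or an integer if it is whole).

5/8

Distances from K: J:1, L:1, M:2, N:2, O:2. Sum = 8.
n = 6, so closeness = 5/8.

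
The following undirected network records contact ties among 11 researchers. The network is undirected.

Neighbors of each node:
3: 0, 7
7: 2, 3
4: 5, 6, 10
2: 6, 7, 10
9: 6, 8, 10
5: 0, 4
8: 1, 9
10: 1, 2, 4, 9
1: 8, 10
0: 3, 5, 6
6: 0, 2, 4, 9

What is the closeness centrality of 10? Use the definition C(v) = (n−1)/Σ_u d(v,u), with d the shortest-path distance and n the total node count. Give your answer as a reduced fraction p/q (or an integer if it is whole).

Distances from 10: 0:3, 1:1, 2:1, 3:3, 4:1, 5:2, 6:2, 7:2, 8:2, 9:1. Sum = 18.
n = 11, so closeness = 10/18 = 5/9.

5/9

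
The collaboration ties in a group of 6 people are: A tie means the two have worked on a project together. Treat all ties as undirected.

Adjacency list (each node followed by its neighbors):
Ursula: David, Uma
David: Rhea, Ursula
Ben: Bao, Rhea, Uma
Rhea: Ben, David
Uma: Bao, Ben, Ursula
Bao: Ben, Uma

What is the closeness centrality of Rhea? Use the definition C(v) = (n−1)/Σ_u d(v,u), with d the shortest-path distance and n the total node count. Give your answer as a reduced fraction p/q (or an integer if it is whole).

Distances from Rhea: Bao:2, Ben:1, David:1, Uma:2, Ursula:2. Sum = 8.
n = 6, so closeness = 5/8.

5/8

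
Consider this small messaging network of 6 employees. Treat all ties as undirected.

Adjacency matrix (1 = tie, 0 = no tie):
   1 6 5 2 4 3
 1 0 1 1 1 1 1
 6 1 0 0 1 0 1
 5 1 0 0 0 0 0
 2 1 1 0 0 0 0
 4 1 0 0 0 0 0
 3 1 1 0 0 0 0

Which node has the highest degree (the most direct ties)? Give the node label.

Degrees — 1:5, 2:2, 3:2, 4:1, 5:1, 6:3.
The maximum is 5, attained only by 1.

1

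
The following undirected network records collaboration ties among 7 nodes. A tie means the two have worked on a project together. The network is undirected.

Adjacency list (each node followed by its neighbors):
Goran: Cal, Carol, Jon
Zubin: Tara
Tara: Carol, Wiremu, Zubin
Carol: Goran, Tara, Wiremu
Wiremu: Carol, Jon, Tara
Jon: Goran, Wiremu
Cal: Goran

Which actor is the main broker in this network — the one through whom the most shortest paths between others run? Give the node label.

Unnormalized betweenness of each node: Cal:0, Carol:5, Goran:11/2, Jon:1, Tara:5, Wiremu:5/2, Zubin:0.
Goran has the largest value, 11/2, making it the main broker — the node through which the most shortest paths run.

Goran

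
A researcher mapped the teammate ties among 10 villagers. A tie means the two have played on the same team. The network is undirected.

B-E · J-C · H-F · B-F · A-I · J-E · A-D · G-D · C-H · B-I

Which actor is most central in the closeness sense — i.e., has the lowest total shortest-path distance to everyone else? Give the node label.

B

Farness (sum of distances to all others) for each node — A:25, B:19, C:31, D:31, E:23, F:23, G:39, H:27, I:21, J:27.
The smallest farness is 19, for B, so B has the highest closeness.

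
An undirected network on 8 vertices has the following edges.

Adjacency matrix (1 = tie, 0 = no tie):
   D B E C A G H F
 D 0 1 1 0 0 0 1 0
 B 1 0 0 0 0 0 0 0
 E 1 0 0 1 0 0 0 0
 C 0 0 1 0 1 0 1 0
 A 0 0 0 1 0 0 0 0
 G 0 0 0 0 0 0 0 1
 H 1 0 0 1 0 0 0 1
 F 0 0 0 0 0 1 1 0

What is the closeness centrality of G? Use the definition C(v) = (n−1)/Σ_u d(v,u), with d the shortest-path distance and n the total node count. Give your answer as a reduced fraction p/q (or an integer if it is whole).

Distances from G: A:4, B:4, C:3, D:3, E:4, F:1, H:2. Sum = 21.
n = 8, so closeness = 7/21 = 1/3.

1/3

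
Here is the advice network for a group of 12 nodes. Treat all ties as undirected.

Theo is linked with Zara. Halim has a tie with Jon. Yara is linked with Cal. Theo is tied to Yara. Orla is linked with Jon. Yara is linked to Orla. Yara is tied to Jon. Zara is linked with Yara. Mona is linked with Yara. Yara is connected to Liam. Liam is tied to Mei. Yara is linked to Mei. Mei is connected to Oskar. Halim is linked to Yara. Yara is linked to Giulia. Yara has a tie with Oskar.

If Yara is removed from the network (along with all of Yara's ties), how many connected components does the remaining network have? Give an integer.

Without Yara, the remaining ties split the others into: {Halim, Jon, Orla}; {Liam, Mei, Oskar}; {Cal}; {Mona}; {Theo, Zara}; {Giulia}.
That's 6 separate components.

6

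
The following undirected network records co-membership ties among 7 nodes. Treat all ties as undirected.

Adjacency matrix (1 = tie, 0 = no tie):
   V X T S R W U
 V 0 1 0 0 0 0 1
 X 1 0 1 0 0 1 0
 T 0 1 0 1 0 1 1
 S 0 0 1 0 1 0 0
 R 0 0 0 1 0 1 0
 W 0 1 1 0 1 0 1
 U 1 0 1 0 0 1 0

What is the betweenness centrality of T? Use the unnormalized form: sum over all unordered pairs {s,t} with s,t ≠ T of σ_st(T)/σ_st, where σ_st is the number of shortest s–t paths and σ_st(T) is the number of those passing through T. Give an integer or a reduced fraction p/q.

23/6

Pairs whose geodesics pass through T — V–S: 2/2; X–S: 1; X–U: 1/3; S–W: 1/2; S–U: 1.
All other pairs contribute 0.
Summing the contributions gives betweenness(T) = 23/6.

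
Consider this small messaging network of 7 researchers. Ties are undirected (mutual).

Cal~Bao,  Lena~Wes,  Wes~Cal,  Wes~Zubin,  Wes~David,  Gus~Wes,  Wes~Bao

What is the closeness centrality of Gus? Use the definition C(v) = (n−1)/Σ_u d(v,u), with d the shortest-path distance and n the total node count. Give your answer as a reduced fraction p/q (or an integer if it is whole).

Distances from Gus: Bao:2, Cal:2, David:2, Lena:2, Wes:1, Zubin:2. Sum = 11.
n = 7, so closeness = 6/11.

6/11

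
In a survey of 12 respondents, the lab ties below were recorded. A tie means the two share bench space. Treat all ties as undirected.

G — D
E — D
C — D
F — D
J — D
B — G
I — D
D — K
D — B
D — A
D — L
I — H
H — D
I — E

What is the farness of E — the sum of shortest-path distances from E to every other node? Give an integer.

20

Distances from E: A:2, B:2, C:2, D:1, F:2, G:2, H:2, I:1, J:2, K:2, L:2.
Sum = 2 + 2 + 2 + 1 + 2 + 2 + 2 + 1 + 2 + 2 + 2 = 20.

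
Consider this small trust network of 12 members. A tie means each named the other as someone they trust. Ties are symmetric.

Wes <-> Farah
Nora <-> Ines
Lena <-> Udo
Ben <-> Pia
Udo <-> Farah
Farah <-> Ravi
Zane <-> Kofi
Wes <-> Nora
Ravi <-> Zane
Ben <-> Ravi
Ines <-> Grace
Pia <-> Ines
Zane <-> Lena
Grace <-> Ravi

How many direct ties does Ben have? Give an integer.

2

Ben is directly tied to Pia and Ravi. That is 2 neighbors, so the degree of Ben is 2.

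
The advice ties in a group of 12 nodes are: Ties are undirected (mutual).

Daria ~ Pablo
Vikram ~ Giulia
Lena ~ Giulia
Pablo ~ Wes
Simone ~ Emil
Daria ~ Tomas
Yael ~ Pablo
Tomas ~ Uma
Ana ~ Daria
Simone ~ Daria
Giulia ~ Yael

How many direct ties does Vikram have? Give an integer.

Vikram is directly tied to Giulia. That is 1 neighbor, so the degree of Vikram is 1.

1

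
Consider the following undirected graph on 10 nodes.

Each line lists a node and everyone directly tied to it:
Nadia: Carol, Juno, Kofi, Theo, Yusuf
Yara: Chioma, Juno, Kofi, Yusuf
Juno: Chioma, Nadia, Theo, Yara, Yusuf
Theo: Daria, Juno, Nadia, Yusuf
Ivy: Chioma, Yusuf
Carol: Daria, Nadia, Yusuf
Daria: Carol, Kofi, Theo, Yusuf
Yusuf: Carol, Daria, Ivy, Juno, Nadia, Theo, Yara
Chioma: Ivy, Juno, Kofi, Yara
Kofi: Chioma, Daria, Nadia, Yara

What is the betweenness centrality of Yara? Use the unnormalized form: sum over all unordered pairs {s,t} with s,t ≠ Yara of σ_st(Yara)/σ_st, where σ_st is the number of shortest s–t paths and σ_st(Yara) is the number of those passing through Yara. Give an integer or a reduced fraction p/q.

7/6

Pairs whose geodesics pass through Yara — Carol–Chioma: 1/6; Chioma–Yusuf: 1/3; Yusuf–Kofi: 1/3; Juno–Kofi: 1/3.
All other pairs contribute 0.
Summing the contributions gives betweenness(Yara) = 7/6.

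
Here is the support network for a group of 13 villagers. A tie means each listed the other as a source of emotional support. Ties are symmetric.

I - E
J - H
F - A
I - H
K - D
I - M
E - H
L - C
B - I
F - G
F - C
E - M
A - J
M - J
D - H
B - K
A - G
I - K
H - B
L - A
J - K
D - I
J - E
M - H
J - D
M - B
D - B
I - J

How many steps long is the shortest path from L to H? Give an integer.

One shortest route is L – A – J – H, which uses 3 edges, and at distance 2 from L we only reach {F, G, J}, which does not include H. So d(L,H) = 3.

3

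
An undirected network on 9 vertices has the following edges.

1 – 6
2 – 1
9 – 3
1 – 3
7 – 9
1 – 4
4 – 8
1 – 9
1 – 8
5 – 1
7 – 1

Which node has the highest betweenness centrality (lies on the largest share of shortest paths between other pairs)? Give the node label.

1

Unnormalized betweenness of each node: 1:49/2, 2:0, 3:0, 4:0, 5:0, 6:0, 7:0, 8:0, 9:1/2.
1 has the largest value, 49/2, making it the main broker — the node through which the most shortest paths run.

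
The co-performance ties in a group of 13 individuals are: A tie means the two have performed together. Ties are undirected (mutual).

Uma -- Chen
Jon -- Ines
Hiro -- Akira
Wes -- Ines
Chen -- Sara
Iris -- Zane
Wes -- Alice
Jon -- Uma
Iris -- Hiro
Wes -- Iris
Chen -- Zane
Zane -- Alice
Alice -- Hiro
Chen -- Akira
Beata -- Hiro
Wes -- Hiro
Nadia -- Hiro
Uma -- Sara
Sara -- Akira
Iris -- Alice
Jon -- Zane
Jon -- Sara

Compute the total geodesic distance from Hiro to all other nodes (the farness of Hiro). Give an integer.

Distances from Hiro: Akira:1, Alice:1, Beata:1, Chen:2, Ines:2, Iris:1, Jon:3, Nadia:1, Sara:2, Uma:3, Wes:1, Zane:2.
Sum = 1 + 1 + 1 + 2 + 2 + 1 + 3 + 1 + 2 + 3 + 1 + 2 = 20.

20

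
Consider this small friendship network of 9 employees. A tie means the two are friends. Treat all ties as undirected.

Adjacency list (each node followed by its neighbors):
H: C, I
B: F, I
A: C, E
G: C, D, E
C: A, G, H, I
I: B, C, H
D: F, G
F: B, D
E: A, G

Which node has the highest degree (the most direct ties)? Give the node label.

Degrees — A:2, B:2, C:4, D:2, E:2, F:2, G:3, H:2, I:3.
The maximum is 4, attained only by C.

C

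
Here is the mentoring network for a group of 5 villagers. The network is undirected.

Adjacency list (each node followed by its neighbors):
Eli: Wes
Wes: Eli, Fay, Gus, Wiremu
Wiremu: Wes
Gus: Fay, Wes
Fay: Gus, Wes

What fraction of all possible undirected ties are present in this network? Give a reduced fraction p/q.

1/2

There are 5 edges and 5 nodes, so the maximum possible is C(5,2) = 10.
Density = 5/10 = 1/2.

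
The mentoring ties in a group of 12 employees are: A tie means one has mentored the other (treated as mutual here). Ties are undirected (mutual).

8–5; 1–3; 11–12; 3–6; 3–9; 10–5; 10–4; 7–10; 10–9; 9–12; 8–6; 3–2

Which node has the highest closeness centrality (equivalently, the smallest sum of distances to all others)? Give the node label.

9

Farness (sum of distances to all others) for each node — 1:32, 2:32, 3:22, 4:32, 5:28, 6:28, 7:32, 8:30, 9:20, 10:22, 11:38, 12:28.
The smallest farness is 20, for 9, so 9 has the highest closeness.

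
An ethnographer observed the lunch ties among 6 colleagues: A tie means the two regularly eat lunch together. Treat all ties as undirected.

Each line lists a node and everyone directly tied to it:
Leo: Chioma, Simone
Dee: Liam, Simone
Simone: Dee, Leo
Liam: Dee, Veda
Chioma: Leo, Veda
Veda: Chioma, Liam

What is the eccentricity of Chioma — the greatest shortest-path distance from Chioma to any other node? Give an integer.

Distances from Chioma: Dee:3, Leo:1, Liam:2, Simone:2, Veda:1.
The largest is 3 (to Dee), so the eccentricity of Chioma is 3.

3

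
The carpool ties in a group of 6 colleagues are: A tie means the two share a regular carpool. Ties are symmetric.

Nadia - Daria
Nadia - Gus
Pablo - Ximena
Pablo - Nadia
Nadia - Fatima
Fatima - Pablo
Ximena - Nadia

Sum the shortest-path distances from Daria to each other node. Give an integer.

Distances from Daria: Fatima:2, Gus:2, Nadia:1, Pablo:2, Ximena:2.
Sum = 2 + 2 + 1 + 2 + 2 = 9.

9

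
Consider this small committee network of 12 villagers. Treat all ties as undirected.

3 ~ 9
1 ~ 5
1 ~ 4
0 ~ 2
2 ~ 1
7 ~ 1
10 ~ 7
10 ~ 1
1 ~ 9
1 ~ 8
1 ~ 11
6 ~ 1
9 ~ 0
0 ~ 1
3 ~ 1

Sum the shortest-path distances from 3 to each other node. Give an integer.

Distances from 3: 0:2, 1:1, 2:2, 4:2, 5:2, 6:2, 7:2, 8:2, 9:1, 10:2, 11:2.
Sum = 2 + 1 + 2 + 2 + 2 + 2 + 2 + 2 + 1 + 2 + 2 = 20.

20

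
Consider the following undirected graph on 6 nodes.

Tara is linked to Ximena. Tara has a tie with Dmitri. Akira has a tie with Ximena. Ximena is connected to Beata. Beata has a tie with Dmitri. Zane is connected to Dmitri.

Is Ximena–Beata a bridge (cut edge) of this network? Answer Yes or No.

No

Even without that edge, Ximena still reaches Beata via Ximena – Tara – Dmitri – Beata, so the network stays connected. Not a bridge.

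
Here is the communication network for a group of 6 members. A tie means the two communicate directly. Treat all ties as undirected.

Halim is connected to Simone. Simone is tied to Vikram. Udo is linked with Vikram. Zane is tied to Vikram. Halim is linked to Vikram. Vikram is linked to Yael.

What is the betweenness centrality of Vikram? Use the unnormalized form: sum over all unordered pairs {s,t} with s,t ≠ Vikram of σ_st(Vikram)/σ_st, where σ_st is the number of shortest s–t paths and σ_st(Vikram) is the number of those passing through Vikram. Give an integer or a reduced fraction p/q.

9

Pairs whose geodesics pass through Vikram — Yael–Halim: 1; Yael–Udo: 1; Yael–Zane: 1; Yael–Simone: 1; Halim–Udo: 1; Halim–Zane: 1; Udo–Zane: 1; Udo–Simone: 1; Zane–Simone: 1.
All other pairs contribute 0.
Summing the contributions gives betweenness(Vikram) = 9.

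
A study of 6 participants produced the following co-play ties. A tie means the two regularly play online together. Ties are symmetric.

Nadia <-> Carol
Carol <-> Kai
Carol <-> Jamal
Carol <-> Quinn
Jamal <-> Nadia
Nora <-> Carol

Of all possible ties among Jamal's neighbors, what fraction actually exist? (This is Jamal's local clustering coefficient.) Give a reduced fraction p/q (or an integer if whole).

Jamal's neighbors: Carol and Nadia (k = 2).
Possible neighbor pairs: C(2,2) = 1. Edges among them: Carol–Nadia → e = 1.
Clustering(Jamal) = 1/1.

1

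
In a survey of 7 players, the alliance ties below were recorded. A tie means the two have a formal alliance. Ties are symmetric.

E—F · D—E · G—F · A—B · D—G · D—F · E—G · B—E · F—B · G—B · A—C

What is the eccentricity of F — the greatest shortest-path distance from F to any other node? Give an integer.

Distances from F: A:2, B:1, C:3, D:1, E:1, G:1.
The largest is 3 (to C), so the eccentricity of F is 3.

3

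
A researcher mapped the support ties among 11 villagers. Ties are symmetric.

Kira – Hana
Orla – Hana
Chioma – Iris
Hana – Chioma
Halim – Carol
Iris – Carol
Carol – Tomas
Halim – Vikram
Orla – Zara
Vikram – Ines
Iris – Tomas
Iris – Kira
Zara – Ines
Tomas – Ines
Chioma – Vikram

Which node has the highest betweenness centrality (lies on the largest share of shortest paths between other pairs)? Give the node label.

Iris

Unnormalized betweenness of each node: Carol:3, Chioma:47/6, Halim:1, Hana:43/6, Ines:53/6, Iris:29/3, Kira:7/3, Orla:3, Tomas:16/3, Vikram:7, Zara:23/6.
Iris has the largest value, 29/3, making it the main broker — the node through which the most shortest paths run.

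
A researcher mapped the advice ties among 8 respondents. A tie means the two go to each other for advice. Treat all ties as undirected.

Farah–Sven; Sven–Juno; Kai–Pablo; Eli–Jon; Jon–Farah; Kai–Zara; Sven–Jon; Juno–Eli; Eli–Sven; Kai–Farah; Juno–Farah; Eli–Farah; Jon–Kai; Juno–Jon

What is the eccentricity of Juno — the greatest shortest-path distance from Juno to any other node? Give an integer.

3

Distances from Juno: Eli:1, Farah:1, Jon:1, Kai:2, Pablo:3, Sven:1, Zara:3.
The largest is 3 (to Pablo and Zara), so the eccentricity of Juno is 3.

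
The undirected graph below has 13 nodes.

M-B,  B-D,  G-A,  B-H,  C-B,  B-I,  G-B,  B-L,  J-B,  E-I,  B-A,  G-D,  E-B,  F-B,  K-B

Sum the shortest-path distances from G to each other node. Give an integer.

Distances from G: A:1, B:1, C:2, D:1, E:2, F:2, H:2, I:2, J:2, K:2, L:2, M:2.
Sum = 1 + 1 + 2 + 1 + 2 + 2 + 2 + 2 + 2 + 2 + 2 + 2 = 21.

21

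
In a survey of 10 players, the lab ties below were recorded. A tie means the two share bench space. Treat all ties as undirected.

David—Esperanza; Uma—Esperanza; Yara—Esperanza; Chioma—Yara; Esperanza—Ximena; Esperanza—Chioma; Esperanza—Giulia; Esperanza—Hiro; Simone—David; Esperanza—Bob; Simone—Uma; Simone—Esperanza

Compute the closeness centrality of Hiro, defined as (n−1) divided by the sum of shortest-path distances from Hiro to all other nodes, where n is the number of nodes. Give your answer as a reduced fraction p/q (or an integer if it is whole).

9/17

Distances from Hiro: Bob:2, Chioma:2, David:2, Esperanza:1, Giulia:2, Simone:2, Uma:2, Ximena:2, Yara:2. Sum = 17.
n = 10, so closeness = 9/17.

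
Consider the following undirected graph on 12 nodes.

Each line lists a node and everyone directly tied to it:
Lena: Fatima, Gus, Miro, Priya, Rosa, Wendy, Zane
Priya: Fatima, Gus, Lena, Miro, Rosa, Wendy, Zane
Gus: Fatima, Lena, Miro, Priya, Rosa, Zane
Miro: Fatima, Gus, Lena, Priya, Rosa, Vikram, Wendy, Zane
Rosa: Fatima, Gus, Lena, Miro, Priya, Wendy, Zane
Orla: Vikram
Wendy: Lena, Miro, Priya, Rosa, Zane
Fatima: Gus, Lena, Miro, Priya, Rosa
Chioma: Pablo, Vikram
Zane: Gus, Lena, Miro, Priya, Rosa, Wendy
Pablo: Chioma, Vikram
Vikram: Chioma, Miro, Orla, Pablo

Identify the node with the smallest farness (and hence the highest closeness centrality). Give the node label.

Miro

Farness (sum of distances to all others) for each node — Chioma:27, Fatima:20, Gus:19, Lena:18, Miro:14, Orla:28, Pablo:27, Priya:18, Rosa:18, Vikram:18, Wendy:20, Zane:19.
The smallest farness is 14, for Miro, so Miro has the highest closeness.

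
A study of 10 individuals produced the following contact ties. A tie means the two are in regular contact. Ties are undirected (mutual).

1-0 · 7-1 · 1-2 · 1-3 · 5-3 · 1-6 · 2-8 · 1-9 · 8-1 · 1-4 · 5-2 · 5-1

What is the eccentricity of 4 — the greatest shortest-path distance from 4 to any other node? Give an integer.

2

Distances from 4: 0:2, 1:1, 2:2, 3:2, 5:2, 6:2, 7:2, 8:2, 9:2.
The largest is 2 (to 2, 3, 7, 9, 5, 0, 8, and 6), so the eccentricity of 4 is 2.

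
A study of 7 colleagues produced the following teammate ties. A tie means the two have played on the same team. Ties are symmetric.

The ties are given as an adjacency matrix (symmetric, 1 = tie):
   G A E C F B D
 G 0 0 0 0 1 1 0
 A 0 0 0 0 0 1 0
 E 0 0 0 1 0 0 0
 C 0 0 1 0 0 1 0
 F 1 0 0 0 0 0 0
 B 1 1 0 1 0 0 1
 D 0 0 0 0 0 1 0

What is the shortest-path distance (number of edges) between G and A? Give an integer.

2

One shortest route is G – B – A, which uses 2 edges, and G and A are not directly tied, so nothing shorter exists. So d(G,A) = 2.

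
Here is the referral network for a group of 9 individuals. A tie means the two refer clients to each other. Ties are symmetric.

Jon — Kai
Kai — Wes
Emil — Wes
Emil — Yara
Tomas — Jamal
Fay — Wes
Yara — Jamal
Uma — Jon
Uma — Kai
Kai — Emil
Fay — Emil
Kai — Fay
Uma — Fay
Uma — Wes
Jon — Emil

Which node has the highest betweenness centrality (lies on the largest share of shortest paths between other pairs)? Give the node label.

Emil

Unnormalized betweenness of each node: Emil:47/3, Fay:1, Jamal:7, Jon:1, Kai:5/3, Tomas:0, Uma:2/3, Wes:1, Yara:12.
Emil has the largest value, 47/3, making it the main broker — the node through which the most shortest paths run.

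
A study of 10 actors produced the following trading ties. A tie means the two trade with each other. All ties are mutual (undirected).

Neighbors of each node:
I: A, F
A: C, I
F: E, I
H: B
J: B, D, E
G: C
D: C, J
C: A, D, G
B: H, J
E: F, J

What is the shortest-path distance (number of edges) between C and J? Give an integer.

One shortest route is C – D – J, which uses 2 edges, and C and J are not directly tied, so nothing shorter exists. So d(C,J) = 2.

2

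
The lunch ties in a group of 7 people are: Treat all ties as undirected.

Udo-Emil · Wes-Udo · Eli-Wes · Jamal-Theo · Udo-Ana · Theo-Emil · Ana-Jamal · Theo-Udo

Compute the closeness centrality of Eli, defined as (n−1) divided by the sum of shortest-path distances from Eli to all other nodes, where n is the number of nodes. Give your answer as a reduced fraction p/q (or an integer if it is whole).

Distances from Eli: Ana:3, Emil:3, Jamal:4, Theo:3, Udo:2, Wes:1. Sum = 16.
n = 7, so closeness = 6/16 = 3/8.

3/8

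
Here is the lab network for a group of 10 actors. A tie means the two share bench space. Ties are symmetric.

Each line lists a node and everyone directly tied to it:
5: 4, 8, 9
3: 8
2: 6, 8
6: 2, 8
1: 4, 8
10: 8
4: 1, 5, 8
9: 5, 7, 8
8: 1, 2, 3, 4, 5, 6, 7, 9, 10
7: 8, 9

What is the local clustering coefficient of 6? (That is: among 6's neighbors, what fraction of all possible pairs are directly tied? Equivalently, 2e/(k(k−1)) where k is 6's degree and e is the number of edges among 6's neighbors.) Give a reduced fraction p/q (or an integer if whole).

6's neighbors: 2 and 8 (k = 2).
Possible neighbor pairs: C(2,2) = 1. Edges among them: 2–8 → e = 1.
Clustering(6) = 1/1.

1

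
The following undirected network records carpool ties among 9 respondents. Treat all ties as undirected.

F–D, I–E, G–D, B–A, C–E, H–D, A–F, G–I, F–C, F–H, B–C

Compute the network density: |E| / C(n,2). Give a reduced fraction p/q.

11/36

There are 11 edges and 9 nodes, so the maximum possible is C(9,2) = 36.
Density = 11/36.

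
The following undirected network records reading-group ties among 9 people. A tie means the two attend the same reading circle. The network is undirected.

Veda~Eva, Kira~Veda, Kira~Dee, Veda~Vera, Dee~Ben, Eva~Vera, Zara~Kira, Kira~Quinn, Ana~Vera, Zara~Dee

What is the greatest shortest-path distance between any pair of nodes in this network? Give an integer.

Eccentricity of each node (its greatest distance to any other): Ana:5, Ben:5, Dee:4, Eva:4, Kira:3, Quinn:4, Veda:3, Vera:4, Zara:4.
The maximum eccentricity is 5, realized for instance by the pair Ben–Ana via Ben – Dee – Kira – Veda – Vera – Ana. So the diameter is 5.

5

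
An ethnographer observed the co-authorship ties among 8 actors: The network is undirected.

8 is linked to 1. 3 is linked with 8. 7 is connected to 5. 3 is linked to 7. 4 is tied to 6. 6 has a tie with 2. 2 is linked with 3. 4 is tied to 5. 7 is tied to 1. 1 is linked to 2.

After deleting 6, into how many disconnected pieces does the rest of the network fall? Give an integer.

1

6's neighbors (2 and 4) remain reachable from one another through other ties, so the rest of the network stays in one piece.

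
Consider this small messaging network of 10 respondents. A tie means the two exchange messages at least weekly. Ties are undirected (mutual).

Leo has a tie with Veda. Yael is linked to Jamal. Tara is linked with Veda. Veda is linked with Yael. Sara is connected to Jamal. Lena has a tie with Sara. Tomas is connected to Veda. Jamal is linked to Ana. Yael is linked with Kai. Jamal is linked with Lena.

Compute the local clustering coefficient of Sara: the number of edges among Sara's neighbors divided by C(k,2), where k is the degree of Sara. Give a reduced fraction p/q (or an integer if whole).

Sara's neighbors: Jamal and Lena (k = 2).
Possible neighbor pairs: C(2,2) = 1. Edges among them: Jamal–Lena → e = 1.
Clustering(Sara) = 1/1.

1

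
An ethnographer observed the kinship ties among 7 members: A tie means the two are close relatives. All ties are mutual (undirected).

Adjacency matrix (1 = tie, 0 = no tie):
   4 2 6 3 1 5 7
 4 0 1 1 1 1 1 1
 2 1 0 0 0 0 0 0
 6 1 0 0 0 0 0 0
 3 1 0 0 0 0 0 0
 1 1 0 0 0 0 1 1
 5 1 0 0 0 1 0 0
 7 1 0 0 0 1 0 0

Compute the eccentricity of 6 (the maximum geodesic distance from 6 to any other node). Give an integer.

2

Distances from 6: 1:2, 2:2, 3:2, 4:1, 5:2, 7:2.
The largest is 2 (to 2, 3, 1, 5, and 7), so the eccentricity of 6 is 2.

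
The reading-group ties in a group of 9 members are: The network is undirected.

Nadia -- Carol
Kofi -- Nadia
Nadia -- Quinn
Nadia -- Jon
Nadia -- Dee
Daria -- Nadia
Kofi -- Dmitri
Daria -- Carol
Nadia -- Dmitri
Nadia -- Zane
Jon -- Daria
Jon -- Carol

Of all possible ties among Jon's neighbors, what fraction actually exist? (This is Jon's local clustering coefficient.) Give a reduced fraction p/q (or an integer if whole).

Jon's neighbors: Carol, Daria, and Nadia (k = 3).
Possible neighbor pairs: C(3,2) = 3. Edges among them: Carol–Daria, Carol–Nadia, Daria–Nadia → e = 3.
Clustering(Jon) = 3/3 = 1.

1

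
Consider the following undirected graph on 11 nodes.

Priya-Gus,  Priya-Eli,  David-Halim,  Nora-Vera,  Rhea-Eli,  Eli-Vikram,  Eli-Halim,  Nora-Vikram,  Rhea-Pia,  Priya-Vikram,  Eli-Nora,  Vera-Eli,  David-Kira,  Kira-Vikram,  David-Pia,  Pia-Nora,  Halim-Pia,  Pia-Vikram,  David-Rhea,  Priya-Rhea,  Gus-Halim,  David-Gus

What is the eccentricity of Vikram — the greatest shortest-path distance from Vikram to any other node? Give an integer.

2

Distances from Vikram: David:2, Eli:1, Gus:2, Halim:2, Kira:1, Nora:1, Pia:1, Priya:1, Rhea:2, Vera:2.
The largest is 2 (to Rhea, David, Halim, Vera, and Gus), so the eccentricity of Vikram is 2.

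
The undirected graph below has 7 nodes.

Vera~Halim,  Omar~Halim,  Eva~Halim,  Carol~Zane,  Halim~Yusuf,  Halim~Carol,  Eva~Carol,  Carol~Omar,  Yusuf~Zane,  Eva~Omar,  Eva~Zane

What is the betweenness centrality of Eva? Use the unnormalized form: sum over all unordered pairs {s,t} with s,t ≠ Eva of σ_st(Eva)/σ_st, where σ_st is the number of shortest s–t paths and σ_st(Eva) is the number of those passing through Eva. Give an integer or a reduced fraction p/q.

7/6

Pairs whose geodesics pass through Eva — Zane–Vera: 1/3; Zane–Halim: 1/3; Zane–Omar: 1/2.
All other pairs contribute 0.
Summing the contributions gives betweenness(Eva) = 7/6.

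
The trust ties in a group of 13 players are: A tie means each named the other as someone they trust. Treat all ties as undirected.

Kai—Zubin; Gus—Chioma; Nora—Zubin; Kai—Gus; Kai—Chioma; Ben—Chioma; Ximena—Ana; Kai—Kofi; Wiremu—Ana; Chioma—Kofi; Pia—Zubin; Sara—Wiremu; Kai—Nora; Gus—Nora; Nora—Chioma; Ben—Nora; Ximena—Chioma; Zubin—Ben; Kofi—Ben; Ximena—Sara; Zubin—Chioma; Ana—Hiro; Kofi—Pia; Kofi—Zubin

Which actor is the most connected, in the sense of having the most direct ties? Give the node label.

Degrees — Ana:3, Ben:4, Chioma:7, Gus:3, Hiro:1, Kai:5, Kofi:5, Nora:5, Pia:2, Sara:2, Wiremu:2, Ximena:3, Zubin:6.
The maximum is 7, attained only by Chioma.

Chioma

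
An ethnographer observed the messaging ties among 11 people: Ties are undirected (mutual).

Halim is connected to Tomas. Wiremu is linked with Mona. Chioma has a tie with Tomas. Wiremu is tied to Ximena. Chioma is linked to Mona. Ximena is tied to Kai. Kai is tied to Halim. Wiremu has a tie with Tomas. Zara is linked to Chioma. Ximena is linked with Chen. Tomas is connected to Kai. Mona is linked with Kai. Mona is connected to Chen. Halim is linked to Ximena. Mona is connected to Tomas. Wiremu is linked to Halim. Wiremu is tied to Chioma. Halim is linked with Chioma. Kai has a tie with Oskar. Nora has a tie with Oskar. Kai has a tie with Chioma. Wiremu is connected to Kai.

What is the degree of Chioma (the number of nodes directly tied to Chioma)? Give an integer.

6

Chioma is directly tied to Halim, Kai, Mona, Tomas, Wiremu, and Zara. That is 6 neighbors, so the degree of Chioma is 6.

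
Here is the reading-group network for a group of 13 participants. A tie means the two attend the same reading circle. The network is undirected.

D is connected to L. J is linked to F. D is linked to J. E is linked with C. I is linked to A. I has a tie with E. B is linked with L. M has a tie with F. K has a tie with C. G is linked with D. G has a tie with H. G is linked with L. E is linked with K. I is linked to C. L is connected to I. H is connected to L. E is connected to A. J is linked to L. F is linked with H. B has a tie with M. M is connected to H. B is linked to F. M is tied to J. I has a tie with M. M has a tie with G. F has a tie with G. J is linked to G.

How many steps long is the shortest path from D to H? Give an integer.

2

One shortest route is D – G – H, which uses 2 edges, and D and H are not directly tied, so nothing shorter exists. So d(D,H) = 2.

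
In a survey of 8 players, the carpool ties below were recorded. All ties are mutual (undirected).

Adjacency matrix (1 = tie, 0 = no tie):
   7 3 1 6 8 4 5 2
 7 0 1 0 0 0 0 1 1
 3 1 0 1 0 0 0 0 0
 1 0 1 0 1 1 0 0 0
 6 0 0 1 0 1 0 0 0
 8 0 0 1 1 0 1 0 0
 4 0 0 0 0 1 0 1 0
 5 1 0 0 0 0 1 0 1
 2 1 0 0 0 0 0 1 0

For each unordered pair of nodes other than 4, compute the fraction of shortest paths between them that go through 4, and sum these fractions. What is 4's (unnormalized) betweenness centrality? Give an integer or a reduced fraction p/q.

Pairs whose geodesics pass through 4 — 7–8: 1/2; 1–5: 1/2; 6–5: 1; 6–2: 1/2; 8–5: 1; 8–2: 1.
All other pairs contribute 0.
Summing the contributions gives betweenness(4) = 9/2.

9/2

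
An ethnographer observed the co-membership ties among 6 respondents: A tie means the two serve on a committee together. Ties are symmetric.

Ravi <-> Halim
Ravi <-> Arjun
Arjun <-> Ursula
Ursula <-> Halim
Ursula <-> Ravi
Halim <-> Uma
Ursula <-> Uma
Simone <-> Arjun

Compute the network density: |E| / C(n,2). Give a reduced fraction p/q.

There are 8 edges and 6 nodes, so the maximum possible is C(6,2) = 15.
Density = 8/15.

8/15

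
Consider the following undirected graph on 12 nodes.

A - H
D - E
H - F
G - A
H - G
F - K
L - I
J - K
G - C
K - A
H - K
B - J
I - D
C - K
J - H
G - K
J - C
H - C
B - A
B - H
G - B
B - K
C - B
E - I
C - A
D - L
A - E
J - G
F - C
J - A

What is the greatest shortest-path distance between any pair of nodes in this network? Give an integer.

5

Eccentricity of each node (its greatest distance to any other): A:3, B:4, C:4, D:4, E:3, F:5, G:4, H:4, I:4, J:4, K:4, L:5.
The maximum eccentricity is 5, realized for instance by the pair F–L via F – H – A – E – D – L. So the diameter is 5.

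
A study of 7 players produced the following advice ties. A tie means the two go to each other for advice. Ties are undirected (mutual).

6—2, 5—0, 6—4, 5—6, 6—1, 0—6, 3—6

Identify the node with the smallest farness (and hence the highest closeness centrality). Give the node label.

6

Farness (sum of distances to all others) for each node — 0:10, 1:11, 2:11, 3:11, 4:11, 5:10, 6:6.
The smallest farness is 6, for 6, so 6 has the highest closeness.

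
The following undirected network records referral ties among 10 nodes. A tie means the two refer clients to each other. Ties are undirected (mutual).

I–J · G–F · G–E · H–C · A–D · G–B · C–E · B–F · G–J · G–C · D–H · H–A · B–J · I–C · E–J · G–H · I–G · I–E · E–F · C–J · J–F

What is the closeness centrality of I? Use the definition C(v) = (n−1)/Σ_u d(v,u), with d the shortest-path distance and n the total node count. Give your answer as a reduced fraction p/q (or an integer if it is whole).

Distances from I: A:3, B:2, C:1, D:3, E:1, F:2, G:1, H:2, J:1. Sum = 16.
n = 10, so closeness = 9/16.

9/16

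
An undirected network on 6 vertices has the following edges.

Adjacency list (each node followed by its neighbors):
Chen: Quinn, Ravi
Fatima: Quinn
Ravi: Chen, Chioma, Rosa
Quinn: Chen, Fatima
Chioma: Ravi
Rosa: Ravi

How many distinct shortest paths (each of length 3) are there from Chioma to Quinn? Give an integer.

1

The shortest distance is 3, and the only length-3 path is Chioma–Ravi–Chen–Quinn. So there is exactly 1 shortest path.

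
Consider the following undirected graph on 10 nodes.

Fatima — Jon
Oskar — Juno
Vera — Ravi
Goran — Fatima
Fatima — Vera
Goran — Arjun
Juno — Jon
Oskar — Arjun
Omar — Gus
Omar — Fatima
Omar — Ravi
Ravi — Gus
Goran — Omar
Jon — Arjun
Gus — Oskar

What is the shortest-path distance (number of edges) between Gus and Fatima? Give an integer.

2

One shortest route is Gus – Omar – Fatima, which uses 2 edges, and Gus and Fatima are not directly tied, so nothing shorter exists. So d(Gus,Fatima) = 2.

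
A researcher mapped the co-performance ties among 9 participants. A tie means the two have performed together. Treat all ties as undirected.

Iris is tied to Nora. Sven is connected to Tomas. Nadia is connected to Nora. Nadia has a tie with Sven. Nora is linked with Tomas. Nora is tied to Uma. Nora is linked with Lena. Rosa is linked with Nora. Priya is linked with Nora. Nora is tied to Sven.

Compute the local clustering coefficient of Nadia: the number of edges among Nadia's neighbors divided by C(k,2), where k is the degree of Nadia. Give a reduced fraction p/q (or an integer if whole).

1

Nadia's neighbors: Nora and Sven (k = 2).
Possible neighbor pairs: C(2,2) = 1. Edges among them: Nora–Sven → e = 1.
Clustering(Nadia) = 1/1.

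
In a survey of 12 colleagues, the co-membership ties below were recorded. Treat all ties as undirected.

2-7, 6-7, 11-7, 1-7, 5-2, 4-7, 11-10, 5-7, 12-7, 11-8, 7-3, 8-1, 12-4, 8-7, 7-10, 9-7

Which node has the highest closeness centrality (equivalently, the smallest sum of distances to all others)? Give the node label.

7

Farness (sum of distances to all others) for each node — 1:20, 2:20, 3:21, 4:20, 5:20, 6:21, 7:11, 8:19, 9:21, 10:20, 11:19, 12:20.
The smallest farness is 11, for 7, so 7 has the highest closeness.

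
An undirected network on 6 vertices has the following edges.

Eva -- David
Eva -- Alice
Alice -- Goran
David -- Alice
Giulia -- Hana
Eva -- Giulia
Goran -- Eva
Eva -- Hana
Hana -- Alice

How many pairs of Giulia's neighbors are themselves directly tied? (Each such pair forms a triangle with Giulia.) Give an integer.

Giulia's neighbors: Eva and Hana.
Neighbor pairs that are themselves tied: Giulia–Eva–Hana. Each forms one triangle with Giulia, for 1 in total.

1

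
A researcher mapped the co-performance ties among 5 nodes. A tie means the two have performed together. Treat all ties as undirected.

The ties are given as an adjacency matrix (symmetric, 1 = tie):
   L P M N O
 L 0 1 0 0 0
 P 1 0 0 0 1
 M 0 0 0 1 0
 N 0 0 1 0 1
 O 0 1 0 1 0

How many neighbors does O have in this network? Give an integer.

O is directly tied to N and P. That is 2 neighbors, so the degree of O is 2.

2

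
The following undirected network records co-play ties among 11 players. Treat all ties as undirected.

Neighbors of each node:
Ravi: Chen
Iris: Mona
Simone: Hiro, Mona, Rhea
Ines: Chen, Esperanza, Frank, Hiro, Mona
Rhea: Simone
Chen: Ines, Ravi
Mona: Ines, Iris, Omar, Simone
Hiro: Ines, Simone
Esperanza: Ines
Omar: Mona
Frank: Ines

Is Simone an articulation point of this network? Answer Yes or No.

Yes

Removing Simone leaves {Chen, Esperanza, Frank, Hiro, Ines, Iris, Mona, Omar, and Ravi} with no path to {Rhea}, so the network splits into 2 components. Simone is a cut vertex.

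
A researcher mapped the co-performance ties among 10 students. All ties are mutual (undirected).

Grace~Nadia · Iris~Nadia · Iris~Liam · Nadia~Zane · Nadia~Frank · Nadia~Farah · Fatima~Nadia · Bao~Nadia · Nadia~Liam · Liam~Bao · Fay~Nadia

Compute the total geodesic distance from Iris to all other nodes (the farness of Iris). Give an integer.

16

Distances from Iris: Bao:2, Farah:2, Fatima:2, Fay:2, Frank:2, Grace:2, Liam:1, Nadia:1, Zane:2.
Sum = 2 + 2 + 2 + 2 + 2 + 2 + 1 + 1 + 2 = 16.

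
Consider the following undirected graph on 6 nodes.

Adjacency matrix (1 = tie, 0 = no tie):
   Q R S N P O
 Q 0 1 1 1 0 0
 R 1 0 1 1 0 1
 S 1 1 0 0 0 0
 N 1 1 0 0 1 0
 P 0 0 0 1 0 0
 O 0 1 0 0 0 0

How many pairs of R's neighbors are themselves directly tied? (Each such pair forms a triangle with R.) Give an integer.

2

R's neighbors: N, O, Q, and S.
Neighbor pairs that are themselves tied: R–N–Q; R–Q–S. Each forms one triangle with R, for 2 in total.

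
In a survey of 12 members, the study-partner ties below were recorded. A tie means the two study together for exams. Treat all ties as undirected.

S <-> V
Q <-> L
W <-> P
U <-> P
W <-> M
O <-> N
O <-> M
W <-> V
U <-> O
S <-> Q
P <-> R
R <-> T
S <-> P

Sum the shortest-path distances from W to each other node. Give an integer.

24

Distances from W: L:4, M:1, N:3, O:2, P:1, Q:3, R:2, S:2, T:3, U:2, V:1.
Sum = 4 + 1 + 3 + 2 + 1 + 3 + 2 + 2 + 3 + 2 + 1 = 24.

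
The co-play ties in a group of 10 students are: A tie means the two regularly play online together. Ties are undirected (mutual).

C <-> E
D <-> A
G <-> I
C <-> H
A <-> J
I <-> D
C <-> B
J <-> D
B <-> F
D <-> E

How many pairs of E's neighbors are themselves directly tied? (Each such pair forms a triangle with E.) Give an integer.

E's neighbors are C and D, but none of them are tied to each other, so no triangle contains E.

0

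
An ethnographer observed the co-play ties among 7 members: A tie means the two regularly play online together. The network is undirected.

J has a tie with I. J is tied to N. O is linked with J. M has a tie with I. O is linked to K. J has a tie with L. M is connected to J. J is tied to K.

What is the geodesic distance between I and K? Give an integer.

One shortest route is I – J – K, which uses 2 edges, and I and K are not directly tied, so nothing shorter exists. So d(I,K) = 2.

2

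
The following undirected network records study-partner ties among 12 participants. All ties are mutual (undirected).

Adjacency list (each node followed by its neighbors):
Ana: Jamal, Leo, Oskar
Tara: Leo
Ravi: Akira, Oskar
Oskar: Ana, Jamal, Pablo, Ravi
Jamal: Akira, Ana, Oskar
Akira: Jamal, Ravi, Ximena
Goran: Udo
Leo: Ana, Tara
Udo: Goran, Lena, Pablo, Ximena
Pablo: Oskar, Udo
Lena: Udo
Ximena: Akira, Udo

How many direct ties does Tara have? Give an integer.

Tara is directly tied to Leo. That is 1 neighbor, so the degree of Tara is 1.

1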